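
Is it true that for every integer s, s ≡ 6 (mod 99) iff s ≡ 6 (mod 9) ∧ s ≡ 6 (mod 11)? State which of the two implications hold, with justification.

Both directions hold.

[⇒] Suppose s ≡ 6 (mod 99); write s = 99j + 6. Since 9 ∣ 99, reducing mod 9 gives s ≡ 6 (mod 9); since 11 ∣ 99, reducing mod 11 gives s ≡ 6 (mod 11).

[⇐] Conversely, if s ≡ 6 (mod 9) and s ≡ 6 (mod 11), then by the Chinese remainder theorem s ≡ 6 (mod 99). This is exactly s ≡ 6 (mod 99).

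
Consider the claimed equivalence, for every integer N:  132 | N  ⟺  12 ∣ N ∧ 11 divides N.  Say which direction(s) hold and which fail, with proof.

The biconditional holds.

Forward direction. If 132 ∣ N, write N = 132q. Since 132 = 11·12, N = 12·(11q), so 12 ∣ N; and since 132 = 12·11, N = 11·(12q), so 11 ∣ N.

Converse. Suppose 12 ∣ N and 11 ∣ N. Any common multiple of 12 and 11 is a multiple of their lcm; here gcd(12, 11) = 1, so lcm(12, 11) = 12·11 = 132, so 132 ∣ N.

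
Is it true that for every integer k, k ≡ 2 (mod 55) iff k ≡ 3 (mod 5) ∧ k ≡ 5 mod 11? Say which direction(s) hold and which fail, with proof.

Neither direction holds.

(⟹) This fails: k = 2 gives 2 ≡ 2 (mod 55) but 2 ≡ 2 (mod 5), so the conjunction on the right does not hold.

(⟸) This fails: k = 38 satisfies both congruences on the right (38 ≡ 3 mod 5 and 38 ≡ 5 mod 11) yet 38 ≡ 38 (mod 55), not 2.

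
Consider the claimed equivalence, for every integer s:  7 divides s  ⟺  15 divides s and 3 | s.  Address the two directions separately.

(⟹) This fails: take s = 7. Certainly 7 ∣ 7, but 15 ∤ 7.

(⟸) This fails: take s = 15. Both 15 ∣ 15 and 3 ∣ 15, yet 15 is not a multiple of 7 (since 15 = 2·7 + 1), so 7 ∤ 15.

Neither implication holds.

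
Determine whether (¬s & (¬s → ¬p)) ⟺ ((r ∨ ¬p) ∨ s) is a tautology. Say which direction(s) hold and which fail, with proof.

(⇒) holds; (⇐) fails.

Forward direction. Assume the antecedent. If s is true, the antecedent cannot hold. If s is false, the antecedent forces (s = F, r = F, p = F) or (s = F, r = T, p = F), and (r ∨ ¬p) ∨ s holds there. Either way (r ∨ ¬p) ∨ s holds.

Converse. This fails. Under s = T, r = F, p = F, the left side is false but the right side is true.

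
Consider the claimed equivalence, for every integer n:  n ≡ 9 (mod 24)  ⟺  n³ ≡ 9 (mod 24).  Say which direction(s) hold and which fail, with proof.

[⇒] Suppose n ≡ 9 (mod 24). Write n = 24j + 9. Then (24j + 9)³ = 13824j³ + 15552j² + 5832j + 729 = 24(576j³ + 648j² + 243j + 30) + 9, so n³ ≡ 9 (mod 24).

[⇐] Conversely, suppose n³ ≡ 9 (mod 24). The only residue r in {0, …, 23} with r³ ≡ 9 (mod 24) is r = 9, so n ≡ 9 (mod 24).

The biconditional holds.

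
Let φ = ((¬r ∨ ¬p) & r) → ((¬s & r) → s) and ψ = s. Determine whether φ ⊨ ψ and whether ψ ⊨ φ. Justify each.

[⇒] This fails. Under s = F, p = F, r = F, the left side is true but the right side is false.

[⇐] Assume the antecedent. If s is true, the consequent reduces to true regardless of the other variables. If s is false, the antecedent cannot hold. Either way the consequent holds.

Only the converse holds.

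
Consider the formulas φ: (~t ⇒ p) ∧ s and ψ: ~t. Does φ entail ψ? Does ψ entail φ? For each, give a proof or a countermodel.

Both directions fail.

(→) This fails. Under p = F, t = T, s = T, the left side is true but the right side is false.

(←) This fails. Under p = F, t = F, s = F, the left side is false but the right side is true.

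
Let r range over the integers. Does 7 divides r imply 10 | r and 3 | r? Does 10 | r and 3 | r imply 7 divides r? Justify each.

Forward direction. This fails: take r = 7. Certainly 7 ∣ 7, but 10 ∤ 7.

Converse. This fails: take r = 30. Both 10 ∣ 30 and 3 ∣ 30, yet 30 is not a multiple of 7 (since 30 = 4·7 + 2), so 7 ∤ 30.

Both directions fail.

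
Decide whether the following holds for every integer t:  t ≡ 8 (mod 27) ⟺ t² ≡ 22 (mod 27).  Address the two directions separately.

(⇒) fails and (⇐) fails.

(⟹) This fails: take t = 8. Then 8 ≡ 8 (mod 27), but 8² = 64 ≡ 10 (mod 27), not 22.

(⟸) This fails: take t = 7. Then 7² = 49 ≡ 22 (mod 27), yet 7 ≡ 7 (mod 27), not 8.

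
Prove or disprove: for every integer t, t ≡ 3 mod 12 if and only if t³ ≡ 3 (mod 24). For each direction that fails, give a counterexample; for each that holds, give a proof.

(→) This fails: take t = 15. Then 15 ≡ 3 (mod 12), but 15³ = 3375 ≡ 15 (mod 24), not 3.

(←) Conversely, the residues r modulo 24 with r³ ≡ 3 (mod 24) are exactly {3}, and each is ≡ 3 (mod 12).

Only the reverse direction holds.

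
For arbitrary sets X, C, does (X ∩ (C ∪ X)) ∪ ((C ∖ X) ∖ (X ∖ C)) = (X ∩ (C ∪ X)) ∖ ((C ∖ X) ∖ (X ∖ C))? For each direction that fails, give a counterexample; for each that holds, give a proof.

The sets are not equal: only the reverse inclusion holds.

(⟹) This inclusion fails. Take X = ∅, C = {1}; then 1 ∈ (X ∩ (C ∪ X)) ∪ ((C ∖ X) ∖ (X ∖ C)) but 1 ∉ (X ∩ (C ∪ X)) ∖ ((C ∖ X) ∖ (X ∖ C)).

(⟸) Let x ∈ (X ∩ (C ∪ X)) ∖ ((C ∖ X) ∖ (X ∖ C)). Then either x ∈ X and x ∉ C; or x ∈ X ∩ C. In each case x ∈ (X ∩ (C ∪ X)) ∪ ((C ∖ X) ∖ (X ∖ C)), so (X ∩ (C ∪ X)) ∖ ((C ∖ X) ∖ (X ∖ C)) ⊆ (X ∩ (C ∪ X)) ∪ ((C ∖ X) ∖ (X ∖ C)).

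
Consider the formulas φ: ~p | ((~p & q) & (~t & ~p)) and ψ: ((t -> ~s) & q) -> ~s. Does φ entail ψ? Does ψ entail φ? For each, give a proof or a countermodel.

Neither implication holds.

(→) This fails. Under q = T, t = F, s = T, p = F, the left side is true but the right side is false.

(←) This fails. Under q = F, t = F, s = F, p = T, the left side is false but the right side is true.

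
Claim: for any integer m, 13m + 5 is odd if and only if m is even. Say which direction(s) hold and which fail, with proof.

(→) Suppose 13m + 5 is odd. Since 13 is odd, 13m and m have the same parity, so 13m + 5 ≡ m + 5 (mod 2). As 5 is odd, 13m + 5 is odd exactly when m is even. Thus m is even.

(←) Conversely, suppose m is even; write m = 2j. Then 13m + 5 = 13·(2j) + 5 = 2·13j + 5, which is odd.

Equivalent; both directions hold.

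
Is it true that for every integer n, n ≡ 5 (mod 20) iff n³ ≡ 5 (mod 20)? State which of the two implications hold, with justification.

Both implications hold.

(→) Suppose n ≡ 5 (mod 20). Write n = 20j + 5. Then (20j + 5)³ = 8000j³ + 6000j² + 1500j + 125 = 20(400j³ + 300j² + 75j + 6) + 5, so n³ ≡ 5 (mod 20).

(←) Conversely, suppose n³ ≡ 5 (mod 20). The only residue r in {0, …, 19} with r³ ≡ 5 (mod 20) is r = 5, so n ≡ 5 (mod 20).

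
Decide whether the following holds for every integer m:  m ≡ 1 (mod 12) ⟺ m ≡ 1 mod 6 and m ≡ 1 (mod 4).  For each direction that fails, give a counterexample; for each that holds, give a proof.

Both directions hold.

(⟹) Suppose m ≡ 1 (mod 12); write m = 12j + 1. Since 6 ∣ 12, reducing mod 6 gives m ≡ 1 (mod 6); since 4 ∣ 12, reducing mod 4 gives m ≡ 1 (mod 4).

(⟸) Conversely, if m ≡ 1 (mod 6) and m ≡ 1 (mod 4), then by the Chinese remainder theorem m ≡ 1 (mod 12). This is exactly m ≡ 1 (mod 12).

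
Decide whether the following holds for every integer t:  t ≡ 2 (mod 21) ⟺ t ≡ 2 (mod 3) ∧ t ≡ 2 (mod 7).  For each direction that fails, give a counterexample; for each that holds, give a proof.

(←) If t ≡ 2 (mod 3) and t ≡ 2 (mod 7), then by the Chinese remainder theorem t ≡ 2 (mod 21). This is exactly t ≡ 2 (mod 21).

(→) Suppose t ≡ 2 (mod 21); write t = 21j + 2. Since 3 ∣ 21, reducing mod 3 gives t ≡ 2 (mod 3); since 7 ∣ 21, reducing mod 7 gives t ≡ 2 (mod 7).

Both implications hold.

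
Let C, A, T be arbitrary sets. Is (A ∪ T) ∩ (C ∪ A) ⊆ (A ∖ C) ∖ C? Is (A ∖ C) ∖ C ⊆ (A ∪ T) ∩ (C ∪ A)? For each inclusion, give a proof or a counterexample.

(⊆) fails; (⊇) holds.

(⊆) This inclusion fails. Take C = {1}, A = {1}, T = ∅; then 1 ∈ (A ∪ T) ∩ (C ∪ A) but 1 ∉ (A ∖ C) ∖ C.

(⊇) Let x ∈ (A ∖ C) ∖ C. Then either x ∈ A and x ∉ C, T; or x ∈ A ∩ T and x ∉ C. In each case x ∈ (A ∪ T) ∩ (C ∪ A), so (A ∖ C) ∖ C ⊆ (A ∪ T) ∩ (C ∪ A).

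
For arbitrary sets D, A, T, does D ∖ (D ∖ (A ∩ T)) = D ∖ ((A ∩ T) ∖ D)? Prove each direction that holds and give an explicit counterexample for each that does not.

(⊆) holds; (⊇) fails.

(⟹) Let x ∈ D ∖ (D ∖ (A ∩ T)). Then x ∈ D ∩ A ∩ T, from which x ∈ D ∖ ((A ∩ T) ∖ D).

(⟸) This inclusion fails. Take D = {1}, A = ∅, T = ∅; then 1 ∈ D ∖ ((A ∩ T) ∖ D) but 1 ∉ D ∖ (D ∖ (A ∩ T)).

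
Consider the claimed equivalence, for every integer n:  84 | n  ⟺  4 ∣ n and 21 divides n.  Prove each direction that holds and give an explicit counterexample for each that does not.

(⟸) Suppose 4 ∣ n and 21 ∣ n. Any common multiple of 4 and 21 is a multiple of their lcm; here gcd(4, 21) = 1, so lcm(4, 21) = 4·21 = 84, so 84 ∣ n.

(⟹) If 84 ∣ n, write n = 84q. Since 84 = 21·4, n = 4·(21q), so 4 ∣ n; and since 84 = 4·21, n = 21·(4q), so 21 ∣ n.

Both directions hold.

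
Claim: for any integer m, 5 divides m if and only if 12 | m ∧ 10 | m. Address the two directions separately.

Forward direction. This fails: take m = 5. Certainly 5 ∣ 5, but 12 ∤ 5.

Converse. Suppose 12 ∣ m and 10 ∣ m. Any common multiple of 12 and 10 is a multiple of their lcm; here lcm(12, 10) = 12·10/gcd(12, 10) = 120/2 = 60, so 60 ∣ m. Since 5 ∣ 60, it follows that 5 ∣ m.

Not equivalent: only (⇐) holds.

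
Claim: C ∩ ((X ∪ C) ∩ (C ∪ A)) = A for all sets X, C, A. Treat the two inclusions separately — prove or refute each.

(⊆) This inclusion fails. Take X = ∅, C = {1}, A = ∅; then 1 ∈ C ∩ ((X ∪ C) ∩ (C ∪ A)) but 1 ∉ A.

(⊇) This inclusion fails. Take X = ∅, C = ∅, A = {1}; then 1 ∈ A but 1 ∉ C ∩ ((X ∪ C) ∩ (C ∪ A)).

Neither inclusion holds.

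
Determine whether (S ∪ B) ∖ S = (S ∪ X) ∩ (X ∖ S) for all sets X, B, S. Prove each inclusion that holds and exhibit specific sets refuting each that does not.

(⟹) This inclusion fails. Take X = ∅, B = {1}, S = ∅; then 1 ∈ (S ∪ B) ∖ S but 1 ∉ (S ∪ X) ∩ (X ∖ S).

(⟸) This inclusion fails. Take X = {1}, B = ∅, S = ∅; then 1 ∈ (S ∪ X) ∩ (X ∖ S) but 1 ∉ (S ∪ B) ∖ S.

Neither inclusion holds.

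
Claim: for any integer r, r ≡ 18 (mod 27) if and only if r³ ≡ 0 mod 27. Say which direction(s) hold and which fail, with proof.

The forward direction holds; the converse fails.

(→) Suppose r ≡ 18 (mod 27). Write r = 27j + 18. Then (27j + 18)³ = 19683j³ + 39366j² + 26244j + 5832 = 27(729j³ + 1458j² + 972j + 216) + 0, so r³ ≡ 0 (mod 27).

(←) This fails: take r = 0. Then 0³ = 0 ≡ 0 (mod 27), yet 0 ≡ 0 (mod 27), not 18.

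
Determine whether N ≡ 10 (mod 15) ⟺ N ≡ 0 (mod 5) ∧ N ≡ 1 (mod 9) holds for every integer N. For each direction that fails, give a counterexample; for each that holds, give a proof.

Forward direction. This fails: N = 40 gives 40 ≡ 10 (mod 15) but 40 ≡ 4 (mod 9), so the conjunction on the right does not hold.

Converse. If N ≡ 0 (mod 5) and N ≡ 1 (mod 9), then by the Chinese remainder theorem N ≡ 10 (mod 45). Since 10 ≡ 10 (mod 15) and 15 ∣ 45, we get N ≡ 10 (mod 15).

Only the converse holds.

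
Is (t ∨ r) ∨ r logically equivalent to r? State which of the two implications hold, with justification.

Not equivalent: only (⇐) holds.

(⟹) This fails. Under t = T, r = F, the left side is true but the right side is false.

(⟸) Assume the antecedent. If t is true, (t ∨ r) ∨ r reduces to true regardless of the other variables. If t is false, the antecedent forces (t = F, r = T), and (t ∨ r) ∨ r holds there. Either way (t ∨ r) ∨ r holds.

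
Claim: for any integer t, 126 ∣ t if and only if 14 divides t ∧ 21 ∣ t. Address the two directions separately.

Only the forward direction holds.

(⇒) If 126 ∣ t, write t = 126q. Since 126 = 9·14, t = 14·(9q), so 14 ∣ t; and since 126 = 6·21, t = 21·(6q), so 21 ∣ t.

(⇐) This fails: take t = 42. Both 14 ∣ 42 and 21 ∣ 42, yet 42 is not a multiple of 126 (since 42 = 0·126 + 42), so 126 ∤ 42.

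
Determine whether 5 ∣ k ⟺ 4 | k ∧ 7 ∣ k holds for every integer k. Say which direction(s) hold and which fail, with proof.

[⇒] This fails: take k = 5. Certainly 5 ∣ 5, but 4 ∤ 5.

[⇐] This fails: take k = 28. Both 4 ∣ 28 and 7 ∣ 28, yet 28 is not a multiple of 5 (since 28 = 5·5 + 3), so 5 ∤ 28.

(⇒) fails and (⇐) fails.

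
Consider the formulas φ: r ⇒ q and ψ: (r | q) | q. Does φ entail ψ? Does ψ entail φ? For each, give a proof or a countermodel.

(⇒) fails and (⇐) fails.

(⟹) This fails. Under q = F, r = F, the left side is true but the right side is false.

(⟸) This fails. Under q = F, r = T, the left side is false but the right side is true.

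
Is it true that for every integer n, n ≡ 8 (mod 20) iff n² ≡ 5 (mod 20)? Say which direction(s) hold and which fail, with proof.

(⇒) fails and (⇐) fails.

(⇒) This fails: take n = 8. Then 8 ≡ 8 (mod 20), but 8² = 64 ≡ 4 (mod 20), not 5.

(⇐) This fails: take n = 5. Then 5² = 25 ≡ 5 (mod 20), yet 5 ≡ 5 (mod 20), not 8.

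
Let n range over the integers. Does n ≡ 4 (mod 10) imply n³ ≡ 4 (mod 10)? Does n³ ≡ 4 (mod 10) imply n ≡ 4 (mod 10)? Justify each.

Equivalent; both directions hold.

(⇒) Suppose n ≡ 4 (mod 10). Write n = 10j + 4. Then (10j + 4)³ = 1000j³ + 1200j² + 480j + 64 = 10(100j³ + 120j² + 48j + 6) + 4, so n³ ≡ 4 (mod 10).

(⇐) For the converse, argue contrapositively. If n ≢ 4 (mod 10), then n is congruent to one of 0, 1, 2, 3, 5, 6, 7, 8, 9 modulo 10, and these give n³ ≡ 0, 1, 8, 7, 5, 6, 3, 2, 9 respectively — never 4.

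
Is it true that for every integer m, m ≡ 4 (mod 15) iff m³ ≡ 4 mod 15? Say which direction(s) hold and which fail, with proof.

(⇒) Suppose m ≡ 4 (mod 15). Write m = 15j + 4. Then (15j + 4)³ = 3375j³ + 2700j² + 720j + 64 = 15(225j³ + 180j² + 48j + 4) + 4, so m³ ≡ 4 (mod 15).

(⇐) Conversely, suppose m³ ≡ 4 (mod 15). The only residue r in {0, …, 14} with r³ ≡ 4 (mod 15) is r = 4, so m ≡ 4 (mod 15).

Both implications hold.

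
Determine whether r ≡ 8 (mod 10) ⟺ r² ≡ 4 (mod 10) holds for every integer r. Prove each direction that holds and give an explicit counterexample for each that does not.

The forward direction holds; the converse fails.

[⇒] Suppose r ≡ 8 (mod 10). Write r = 10j + 8. Then (10j + 8)² = 100j² + 160j + 64 = 10(10j² + 16j + 6) + 4, so r² ≡ 4 (mod 10).

[⇐] This fails: take r = 2. Then 2² = 4 ≡ 4 (mod 10), yet 2 ≡ 2 (mod 10), not 8.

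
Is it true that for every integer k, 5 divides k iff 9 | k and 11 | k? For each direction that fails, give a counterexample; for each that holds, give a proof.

Forward direction. This fails: take k = 5. Certainly 5 ∣ 5, but 9 ∤ 5.

Converse. This fails: take k = 99. Both 9 ∣ 99 and 11 ∣ 99, yet 99 is not a multiple of 5 (since 99 = 19·5 + 4), so 5 ∤ 99.

Both directions fail.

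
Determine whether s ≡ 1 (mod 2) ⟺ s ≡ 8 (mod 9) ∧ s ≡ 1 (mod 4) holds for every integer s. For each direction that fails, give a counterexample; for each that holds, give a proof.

(⟹) This fails: s = 1 gives 1 ≡ 1 (mod 2) but 1 ≡ 1 (mod 9), so the conjunction on the right does not hold.

(⟸) Conversely, if s ≡ 8 (mod 9) and s ≡ 1 (mod 4), then by the Chinese remainder theorem s ≡ 17 (mod 36). Since 17 ≡ 1 (mod 2) and 2 ∣ 36, we get s ≡ 1 (mod 2).

The forward direction fails; the converse holds.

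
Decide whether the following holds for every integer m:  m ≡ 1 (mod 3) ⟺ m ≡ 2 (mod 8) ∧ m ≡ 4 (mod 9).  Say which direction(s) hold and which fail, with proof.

[⇒] This fails: m = 1 gives 1 ≡ 1 (mod 3) but 1 ≡ 1 (mod 8), so the conjunction on the right does not hold.

[⇐] Conversely, if m ≡ 2 (mod 8) and m ≡ 4 (mod 9), then by the Chinese remainder theorem m ≡ 58 (mod 72). Since 58 ≡ 1 (mod 3) and 3 ∣ 72, we get m ≡ 1 (mod 3).

Not equivalent: only (⇐) holds.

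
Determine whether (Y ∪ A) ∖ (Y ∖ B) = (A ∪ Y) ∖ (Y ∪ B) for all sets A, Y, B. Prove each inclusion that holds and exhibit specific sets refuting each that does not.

(⊆) This inclusion fails. Take A = {1}, Y = ∅, B = {1}; then 1 ∈ (Y ∪ A) ∖ (Y ∖ B) but 1 ∉ (A ∪ Y) ∖ (Y ∪ B).

(⊇) Let x ∈ (A ∪ Y) ∖ (Y ∪ B). Then x ∈ A and x ∉ Y, B, from which x ∈ (Y ∪ A) ∖ (Y ∖ B).

The sets are not equal: only the reverse inclusion holds.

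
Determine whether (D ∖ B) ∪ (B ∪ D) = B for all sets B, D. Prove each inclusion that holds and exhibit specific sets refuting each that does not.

Only the reverse inclusion holds.

Reverse inclusion. Let x ∈ B. Then either x ∈ B and x ∉ D; or x ∈ B ∩ D. In each case x ∈ (D ∖ B) ∪ (B ∪ D), so B ⊆ (D ∖ B) ∪ (B ∪ D).

Forward inclusion. This inclusion fails. Take B = ∅, D = {1}; then 1 ∈ (D ∖ B) ∪ (B ∪ D) but 1 ∉ B.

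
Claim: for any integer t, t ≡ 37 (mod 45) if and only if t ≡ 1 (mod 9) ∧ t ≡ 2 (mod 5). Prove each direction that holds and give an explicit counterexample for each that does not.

(⇒) Suppose t ≡ 37 (mod 45); write t = 45j + 37. Since 9 ∣ 45, reducing mod 9 gives t ≡ 37 ≡ 1 (mod 9); since 5 ∣ 45, reducing mod 5 gives t ≡ 37 ≡ 2 (mod 5).

(⇐) Conversely, if t ≡ 1 (mod 9) and t ≡ 2 (mod 5), then by the Chinese remainder theorem t ≡ 37 (mod 45). This is exactly t ≡ 37 (mod 45).

Both directions hold; the statement is true.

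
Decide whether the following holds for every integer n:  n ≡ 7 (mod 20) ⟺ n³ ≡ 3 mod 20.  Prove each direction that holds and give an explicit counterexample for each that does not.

The biconditional holds.

(⇐) Suppose n³ ≡ 3 (mod 20). The only residue r in {0, …, 19} with r³ ≡ 3 (mod 20) is r = 7, so n ≡ 7 (mod 20).

(⇒) Suppose n ≡ 7 (mod 20). Write n = 20j + 7. Then (20j + 7)³ = 8000j³ + 8400j² + 2940j + 343 = 20(400j³ + 420j² + 147j + 17) + 3, so n³ ≡ 3 (mod 20).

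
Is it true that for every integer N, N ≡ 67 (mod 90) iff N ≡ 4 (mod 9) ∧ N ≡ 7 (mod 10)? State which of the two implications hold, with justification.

(⇐) If N ≡ 4 (mod 9) and N ≡ 7 (mod 10), then by the Chinese remainder theorem N ≡ 67 (mod 90). This is exactly N ≡ 67 (mod 90).

(⇒) Suppose N ≡ 67 (mod 90); write N = 90j + 67. Since 9 ∣ 90, reducing mod 9 gives N ≡ 67 ≡ 4 (mod 9); since 10 ∣ 90, reducing mod 10 gives N ≡ 67 ≡ 7 (mod 10).

Both implications hold.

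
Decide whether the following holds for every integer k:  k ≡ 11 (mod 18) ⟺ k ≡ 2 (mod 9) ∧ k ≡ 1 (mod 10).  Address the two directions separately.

(→) This fails: k = 65 gives 65 ≡ 11 (mod 18) but 65 ≡ 5 (mod 10), so the conjunction on the right does not hold.

(←) Conversely, if k ≡ 2 (mod 9) and k ≡ 1 (mod 10), then by the Chinese remainder theorem k ≡ 11 (mod 90). Since 11 ≡ 11 (mod 18) and 18 ∣ 90, we get k ≡ 11 (mod 18).

The forward direction fails; the converse holds.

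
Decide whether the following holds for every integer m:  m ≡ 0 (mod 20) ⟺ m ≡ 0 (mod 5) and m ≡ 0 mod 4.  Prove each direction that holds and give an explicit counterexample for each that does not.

Both implications hold.

(⟹) Suppose m ≡ 0 (mod 20); write m = 20j + 0. Since 5 ∣ 20, reducing mod 5 gives m ≡ 0 (mod 5); since 4 ∣ 20, reducing mod 4 gives m ≡ 0 (mod 4).

(⟸) Conversely, if m ≡ 0 (mod 5) and m ≡ 0 (mod 4), then by the Chinese remainder theorem m ≡ 0 (mod 20). This is exactly m ≡ 0 (mod 20).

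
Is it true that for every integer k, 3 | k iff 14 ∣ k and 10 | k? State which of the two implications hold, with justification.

(⟹) This fails: take k = 3. Certainly 3 ∣ 3, but 14 ∤ 3.

(⟸) This fails: take k = 70. Both 14 ∣ 70 and 10 ∣ 70, yet 70 is not a multiple of 3 (since 70 = 23·3 + 1), so 3 ∤ 70.

(⇒) fails and (⇐) fails.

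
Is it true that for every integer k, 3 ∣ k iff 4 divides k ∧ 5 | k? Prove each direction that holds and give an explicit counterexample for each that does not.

(→) This fails: take k = 3. Certainly 3 ∣ 3, but 4 ∤ 3.

(←) This fails: take k = 20. Both 4 ∣ 20 and 5 ∣ 20, yet 20 is not a multiple of 3 (since 20 = 6·3 + 2), so 3 ∤ 20.

Neither direction holds.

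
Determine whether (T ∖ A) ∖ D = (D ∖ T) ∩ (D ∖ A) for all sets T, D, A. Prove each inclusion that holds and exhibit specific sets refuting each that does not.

(⊆) This inclusion fails. Take T = {1}, D = ∅, A = ∅; then 1 ∈ (T ∖ A) ∖ D but 1 ∉ (D ∖ T) ∩ (D ∖ A).

(⊇) This inclusion fails. Take T = ∅, D = {1}, A = ∅; then 1 ∈ (D ∖ T) ∩ (D ∖ A) but 1 ∉ (T ∖ A) ∖ D.

Neither inclusion holds.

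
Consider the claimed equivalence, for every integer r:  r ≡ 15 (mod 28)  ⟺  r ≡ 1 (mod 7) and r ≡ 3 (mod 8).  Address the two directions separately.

[⇒] This fails: r = 15 gives 15 ≡ 15 (mod 28) but 15 ≡ 7 (mod 8), so the conjunction on the right does not hold.

[⇐] Conversely, if r ≡ 1 (mod 7) and r ≡ 3 (mod 8), then by the Chinese remainder theorem r ≡ 43 (mod 56). Since 43 ≡ 15 (mod 28) and 28 ∣ 56, we get r ≡ 15 (mod 28).

(⇒) fails; (⇐) holds.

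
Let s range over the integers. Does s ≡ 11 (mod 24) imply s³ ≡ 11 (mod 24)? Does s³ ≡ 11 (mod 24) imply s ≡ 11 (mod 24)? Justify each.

Converse. Suppose s³ ≡ 11 (mod 24). The only residue r in {0, …, 23} with r³ ≡ 11 (mod 24) is r = 11, so s ≡ 11 (mod 24).

Forward direction. Suppose s ≡ 11 (mod 24). Write s = 24j + 11. Then (24j + 11)³ = 13824j³ + 19008j² + 8712j + 1331 = 24(576j³ + 792j² + 363j + 55) + 11, so s³ ≡ 11 (mod 24).

Both directions hold.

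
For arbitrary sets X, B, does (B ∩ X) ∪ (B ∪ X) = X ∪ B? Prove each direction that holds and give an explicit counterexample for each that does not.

Both inclusions hold; the sets are equal.

(⊆) Let x ∈ (B ∩ X) ∪ (B ∪ X). Then either x ∈ X and x ∉ B; or x ∈ B and x ∉ X; or x ∈ X ∩ B. In each case x ∈ X ∪ B, so (B ∩ X) ∪ (B ∪ X) ⊆ X ∪ B.

(⊇) Let x ∈ X ∪ B. Then either x ∈ X and x ∉ B; or x ∈ B and x ∉ X; or x ∈ X ∩ B. In each case x ∈ (B ∩ X) ∪ (B ∪ X), so X ∪ B ⊆ (B ∩ X) ∪ (B ∪ X).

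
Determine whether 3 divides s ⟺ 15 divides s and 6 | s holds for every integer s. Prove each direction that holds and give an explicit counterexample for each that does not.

Not equivalent: only (⇐) holds.

(⟹) This fails: take s = 3. Certainly 3 ∣ 3, but 15 ∤ 3.

(⟸) Suppose 15 ∣ s and 6 ∣ s. Any common multiple of 15 and 6 is a multiple of their lcm; here lcm(15, 6) = 15·6/gcd(15, 6) = 90/3 = 30, so 30 ∣ s. Since 3 ∣ 30, it follows that 3 ∣ s.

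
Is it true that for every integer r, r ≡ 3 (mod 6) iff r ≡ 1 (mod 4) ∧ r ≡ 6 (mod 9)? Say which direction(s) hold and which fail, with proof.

(⇒) This fails: r = 3 gives 3 ≡ 3 (mod 6) but 3 ≡ 3 (mod 4), so the conjunction on the right does not hold.

(⇐) Conversely, if r ≡ 1 (mod 4) and r ≡ 6 (mod 9), then by the Chinese remainder theorem r ≡ 33 (mod 36). Since 33 ≡ 3 (mod 6) and 6 ∣ 36, we get r ≡ 3 (mod 6).

The forward direction fails; the converse holds.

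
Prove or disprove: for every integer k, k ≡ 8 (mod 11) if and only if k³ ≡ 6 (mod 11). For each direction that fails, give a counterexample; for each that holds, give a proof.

Both implications hold.

(⟹) Suppose k ≡ 8 (mod 11). Write k = 11j + 8. Then (11j + 8)³ = 1331j³ + 2904j² + 2112j + 512 = 11(121j³ + 264j² + 192j + 46) + 6, so k³ ≡ 6 (mod 11).

(⟸) For the converse, argue contrapositively. If k ≢ 8 (mod 11), then k is congruent to one of 0, 1, 2, 3, 4, 5, 6, 7, 9, 10 modulo 11, and these give k³ ≡ 0, 1, 8, 5, 9, 4, 7, 2, 3, 10 respectively — never 6.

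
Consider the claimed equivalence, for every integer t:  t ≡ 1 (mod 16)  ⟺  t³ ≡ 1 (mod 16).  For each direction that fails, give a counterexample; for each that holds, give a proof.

(→) Suppose t ≡ 1 (mod 16). Write t = 16j + 1. Then (16j + 1)³ = 4096j³ + 768j² + 48j + 1 = 16(256j³ + 48j² + 3j) + 1, so t³ ≡ 1 (mod 16).

(←) Conversely, suppose t³ ≡ 1 (mod 16). The only residue r in {0, …, 15} with r³ ≡ 1 (mod 16) is r = 1, so t ≡ 1 (mod 16).

Both implications hold.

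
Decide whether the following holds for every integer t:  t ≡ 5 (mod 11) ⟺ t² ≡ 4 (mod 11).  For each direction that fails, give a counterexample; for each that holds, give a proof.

Neither implication holds.

Forward direction. This fails: take t = 5. Then 5 ≡ 5 (mod 11), but 5² = 25 ≡ 3 (mod 11), not 4.

Converse. This fails: take t = 2. Then 2² = 4 ≡ 4 (mod 11), yet 2 ≡ 2 (mod 11), not 5.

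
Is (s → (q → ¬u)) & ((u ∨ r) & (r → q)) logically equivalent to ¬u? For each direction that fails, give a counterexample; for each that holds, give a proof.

Neither implication holds.

Forward direction. This fails. Under q = F, s = F, u = T, r = F, the left side is true but the right side is false.

Converse. This fails. Under q = F, s = F, u = F, r = F, the left side is false but the right side is true.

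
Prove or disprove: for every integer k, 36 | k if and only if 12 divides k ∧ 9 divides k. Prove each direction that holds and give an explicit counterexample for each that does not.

(⟸) Suppose 12 ∣ k and 9 ∣ k. Any common multiple of 12 and 9 is a multiple of their lcm; here lcm(12, 9) = 12·9/gcd(12, 9) = 108/3 = 36, so 36 ∣ k.

(⟹) If 36 ∣ k, write k = 36q. Since 36 = 3·12, k = 12·(3q), so 12 ∣ k; and since 36 = 4·9, k = 9·(4q), so 9 ∣ k.

Both directions hold.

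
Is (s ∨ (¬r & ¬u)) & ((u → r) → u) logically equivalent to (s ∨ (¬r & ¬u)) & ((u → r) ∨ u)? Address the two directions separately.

(←) This fails. Under r = F, u = F, s = F, the left side is false but the right side is true.

(→) Assume the antecedent. If r is true, the antecedent forces (r = T, u = T, s = T), and the consequent holds there. If r is false, the antecedent forces (r = F, u = T, s = T), and the consequent holds there. Either way the consequent holds.

The forward direction holds; the converse fails.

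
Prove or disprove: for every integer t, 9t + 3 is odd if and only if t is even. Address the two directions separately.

The biconditional holds.

(⇒) Suppose 9t + 3 is odd. Since 9 is odd, 9t and t have the same parity, so 9t + 3 ≡ t + 3 (mod 2). As 3 is odd, 9t + 3 is odd exactly when t is even. Thus t is even.

(⇐) Conversely, suppose t is even; write t = 2j. Then 9t + 3 = 9·(2j) + 3 = 2·9j + 3, which is odd.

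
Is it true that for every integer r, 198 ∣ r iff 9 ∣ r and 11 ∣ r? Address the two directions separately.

Forward direction. If 198 ∣ r, write r = 198q. Since 198 = 22·9, r = 9·(22q), so 9 ∣ r; and since 198 = 18·11, r = 11·(18q), so 11 ∣ r.

Converse. This fails: take r = 99. Both 9 ∣ 99 and 11 ∣ 99, yet 99 is not a multiple of 198 (since 99 = 0·198 + 99), so 198 ∤ 99.

Only the forward direction holds.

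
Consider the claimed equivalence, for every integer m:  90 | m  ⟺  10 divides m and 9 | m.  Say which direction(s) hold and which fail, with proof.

Forward direction. If 90 ∣ m, write m = 90q. Since 90 = 9·10, m = 10·(9q), so 10 ∣ m; and since 90 = 10·9, m = 9·(10q), so 9 ∣ m.

Converse. Suppose 10 ∣ m and 9 ∣ m. Any common multiple of 10 and 9 is a multiple of their lcm; here gcd(10, 9) = 1, so lcm(10, 9) = 10·9 = 90, so 90 ∣ m.

Both implications hold.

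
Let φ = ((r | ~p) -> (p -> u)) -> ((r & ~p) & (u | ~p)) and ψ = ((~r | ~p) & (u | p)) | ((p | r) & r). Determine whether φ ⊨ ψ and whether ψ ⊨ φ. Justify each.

(←) This fails. Under u = T, r = F, p = F, the left side is false but the right side is true.

(→) Assume the antecedent. If u is true, the consequent reduces to true regardless of the other variables. If u is false, the antecedent forces (u = F, r = T, p = F) or (u = F, r = T, p = T), and the consequent holds there. Either way the consequent holds.

Not equivalent: only (⇒) holds.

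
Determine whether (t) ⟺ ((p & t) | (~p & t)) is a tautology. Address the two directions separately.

(←) Assume the antecedent. If t is true, t reduces to true regardless of the other variables. If t is false, the antecedent cannot hold. Either way t holds.

(→) Assume the antecedent. If t is true, (p & t) | (~p & t) reduces to true regardless of the other variables. If t is false, the antecedent cannot hold. Either way (p & t) | (~p & t) holds.

The biconditional holds.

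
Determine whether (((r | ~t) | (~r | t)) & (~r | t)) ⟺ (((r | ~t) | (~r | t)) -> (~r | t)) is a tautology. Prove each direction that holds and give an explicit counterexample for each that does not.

[⇐] Assume the antecedent. If t is true, the consequent reduces to true regardless of the other variables. If t is false, the antecedent forces (t = F, r = F), and the consequent holds there. Either way the consequent holds.

[⇒] Assume the antecedent. If t is true, the consequent reduces to true regardless of the other variables. If t is false, the antecedent forces (t = F, r = F), and the consequent holds there. Either way the consequent holds.

Equivalent; both directions hold.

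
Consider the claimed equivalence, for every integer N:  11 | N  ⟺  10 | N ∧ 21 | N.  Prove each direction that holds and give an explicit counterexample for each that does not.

Both directions fail.

[⇒] This fails: take N = 11. Certainly 11 ∣ 11, but 10 ∤ 11.

[⇐] This fails: take N = 210. Both 10 ∣ 210 and 21 ∣ 210, yet 210 is not a multiple of 11 (since 210 = 19·11 + 1), so 11 ∤ 210.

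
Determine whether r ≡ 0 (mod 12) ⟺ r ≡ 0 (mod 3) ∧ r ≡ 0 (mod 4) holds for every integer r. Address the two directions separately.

Both directions hold.

[⇐] If r ≡ 0 (mod 3) and r ≡ 0 (mod 4), then by the Chinese remainder theorem r ≡ 0 (mod 12). This is exactly r ≡ 0 (mod 12).

[⇒] Suppose r ≡ 0 (mod 12); write r = 12j + 0. Since 3 ∣ 12, reducing mod 3 gives r ≡ 0 (mod 3); since 4 ∣ 12, reducing mod 4 gives r ≡ 0 (mod 4).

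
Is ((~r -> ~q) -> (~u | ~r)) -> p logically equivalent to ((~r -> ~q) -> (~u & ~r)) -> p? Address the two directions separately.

(⇒) holds; (⇐) fails.

Forward direction. Assume the antecedent. If p is true, ((~r -> ~q) -> (~u & ~r)) -> p reduces to true regardless of the other variables. If p is false, the antecedent forces (r = T, p = F, u = T, q = F) or (r = T, p = F, u = T, q = T), and ((~r -> ~q) -> (~u & ~r)) -> p holds there. Either way ((~r -> ~q) -> (~u & ~r)) -> p holds.

Converse. This fails. Under r = T, p = F, u = F, q = F, the left side is false but the right side is true.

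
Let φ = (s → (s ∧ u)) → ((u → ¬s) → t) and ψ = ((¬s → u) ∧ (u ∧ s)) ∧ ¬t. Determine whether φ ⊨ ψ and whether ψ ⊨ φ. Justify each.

(⇐) Assume the antecedent. If u is true, the antecedent forces (u = T, s = T, t = F), and (s → (s ∧ u)) → ((u → ¬s) → t) holds there. If u is false, the antecedent cannot hold. Either way (s → (s ∧ u)) → ((u → ¬s) → t) holds.

(⇒) This fails. Under u = F, s = T, t = F, the left side is true but the right side is false.

Only the converse holds.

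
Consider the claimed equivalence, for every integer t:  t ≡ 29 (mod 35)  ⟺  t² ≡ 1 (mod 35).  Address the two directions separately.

Only the forward implication holds.

Forward direction. Suppose t ≡ 29 (mod 35). Write t = 35j + 29. Then (35j + 29)² = 1225j² + 2030j + 841 = 35(35j² + 58j + 24) + 1, so t² ≡ 1 (mod 35).

Converse. This fails: take t = 1. Then 1² = 1 ≡ 1 (mod 35), yet 1 ≡ 1 (mod 35), not 29.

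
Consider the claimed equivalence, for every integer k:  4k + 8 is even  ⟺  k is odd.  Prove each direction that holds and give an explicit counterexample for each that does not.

[⇐] Suppose k is odd. Since 4 is even, 4k is even for every k, so 4k + 8 has the same parity as 8, which is even. Hence 4k + 8 is even.

[⇒] This fails: take k = 2. Then 4k + 8 = 16, which is even, yet k = 2 is even, not odd.

Only the reverse direction holds.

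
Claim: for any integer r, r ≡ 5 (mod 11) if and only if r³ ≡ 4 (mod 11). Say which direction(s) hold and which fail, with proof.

(→) Suppose r ≡ 5 (mod 11). Write r = 11j + 5. Then (11j + 5)³ = 1331j³ + 1815j² + 825j + 125 = 11(121j³ + 165j² + 75j + 11) + 4, so r³ ≡ 4 (mod 11).

(←) Conversely, suppose r³ ≡ 4 (mod 11). The only residue r in {0, …, 10} with r³ ≡ 4 (mod 11) is r = 5, so r ≡ 5 (mod 11).

Both implications hold.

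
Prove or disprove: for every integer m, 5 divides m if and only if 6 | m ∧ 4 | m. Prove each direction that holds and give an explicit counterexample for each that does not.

Neither implication holds.

(→) This fails: take m = 5. Certainly 5 ∣ 5, but 6 ∤ 5.

(←) This fails: take m = 12. Both 6 ∣ 12 and 4 ∣ 12, yet 12 is not a multiple of 5 (since 12 = 2·5 + 2), so 5 ∤ 12.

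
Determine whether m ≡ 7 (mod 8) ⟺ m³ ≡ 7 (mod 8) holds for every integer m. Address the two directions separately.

Both implications hold.

[⇒] Suppose m ≡ 7 (mod 8). Write m = 8j + 7. Then (8j + 7)³ = 512j³ + 1344j² + 1176j + 343 = 8(64j³ + 168j² + 147j + 42) + 7, so m³ ≡ 7 (mod 8).

[⇐] For the converse, argue contrapositively. If m ≢ 7 (mod 8), then m is congruent to one of 0, 1, 2, 3, 4, 5, 6 modulo 8, and these give m³ ≡ 0, 1, 0, 3, 0, 5, 0 respectively — never 7.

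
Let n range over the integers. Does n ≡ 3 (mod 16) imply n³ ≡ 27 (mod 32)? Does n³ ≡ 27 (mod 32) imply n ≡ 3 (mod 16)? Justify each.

[⇒] This fails: take n = 19. Then 19 ≡ 3 (mod 16), but 19³ = 6859 ≡ 11 (mod 32), not 27.

[⇐] Conversely, the residues r modulo 32 with r³ ≡ 27 (mod 32) are exactly {3}, and each is ≡ 3 (mod 16).

Not equivalent: only (⇐) holds.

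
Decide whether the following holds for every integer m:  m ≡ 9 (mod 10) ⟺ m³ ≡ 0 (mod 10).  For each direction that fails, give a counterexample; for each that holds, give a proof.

(⇒) fails and (⇐) fails.

(⟹) This fails: take m = 9. Then 9 ≡ 9 (mod 10), but 9³ = 729 ≡ 9 (mod 10), not 0.

(⟸) This fails: take m = 0. Then 0³ = 0 ≡ 0 (mod 10), yet 0 ≡ 0 (mod 10), not 9.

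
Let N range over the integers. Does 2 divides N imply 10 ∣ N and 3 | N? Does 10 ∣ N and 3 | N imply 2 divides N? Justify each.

Not equivalent: only (⇐) holds.

(⇐) Suppose 10 ∣ N and 3 ∣ N. Any common multiple of 10 and 3 is a multiple of their lcm; here gcd(10, 3) = 1, so lcm(10, 3) = 10·3 = 30, so 30 ∣ N. Since 2 ∣ 30, it follows that 2 ∣ N.

(⇒) This fails: take N = 2. Certainly 2 ∣ 2, but 10 ∤ 2.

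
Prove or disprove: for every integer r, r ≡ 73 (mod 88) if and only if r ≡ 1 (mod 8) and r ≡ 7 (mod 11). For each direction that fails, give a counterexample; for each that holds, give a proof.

Both directions hold; the statement is true.

Forward direction. Suppose r ≡ 73 (mod 88); write r = 88j + 73. Since 8 ∣ 88, reducing mod 8 gives r ≡ 73 ≡ 1 (mod 8); since 11 ∣ 88, reducing mod 11 gives r ≡ 73 ≡ 7 (mod 11).

Converse. If r ≡ 1 (mod 8) and r ≡ 7 (mod 11), then by the Chinese remainder theorem r ≡ 73 (mod 88). This is exactly r ≡ 73 (mod 88).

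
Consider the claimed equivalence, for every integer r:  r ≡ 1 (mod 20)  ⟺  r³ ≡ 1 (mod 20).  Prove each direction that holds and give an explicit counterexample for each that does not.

Both directions hold.

Forward direction. Suppose r ≡ 1 (mod 20). Write r = 20j + 1. Then (20j + 1)³ = 8000j³ + 1200j² + 60j + 1 = 20(400j³ + 60j² + 3j) + 1, so r³ ≡ 1 (mod 20).

Converse. Suppose r³ ≡ 1 (mod 20). The only residue r in {0, …, 19} with r³ ≡ 1 (mod 20) is r = 1, so r ≡ 1 (mod 20).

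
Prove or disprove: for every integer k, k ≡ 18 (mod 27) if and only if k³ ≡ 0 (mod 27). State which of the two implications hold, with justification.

[⇒] Suppose k ≡ 18 (mod 27). Write k = 27j + 18. Then (27j + 18)³ = 19683j³ + 39366j² + 26244j + 5832 = 27(729j³ + 1458j² + 972j + 216) + 0, so k³ ≡ 0 (mod 27).

[⇐] This fails: take k = 0. Then 0³ = 0 ≡ 0 (mod 27), yet 0 ≡ 0 (mod 27), not 18.

Not equivalent: only (⇒) holds.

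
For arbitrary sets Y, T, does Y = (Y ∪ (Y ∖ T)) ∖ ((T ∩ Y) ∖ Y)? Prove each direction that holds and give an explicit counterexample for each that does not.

Both inclusions hold.

(⊇) Let x ∈ (Y ∪ (Y ∖ T)) ∖ ((T ∩ Y) ∖ Y). Then either x ∈ Y and x ∉ T; or x ∈ Y ∩ T. In each case x ∈ Y, so (Y ∪ (Y ∖ T)) ∖ ((T ∩ Y) ∖ Y) ⊆ Y.

(⊆) Let x ∈ Y. Then either x ∈ Y and x ∉ T; or x ∈ Y ∩ T. In each case x ∈ (Y ∪ (Y ∖ T)) ∖ ((T ∩ Y) ∖ Y), so Y ⊆ (Y ∪ (Y ∖ T)) ∖ ((T ∩ Y) ∖ Y).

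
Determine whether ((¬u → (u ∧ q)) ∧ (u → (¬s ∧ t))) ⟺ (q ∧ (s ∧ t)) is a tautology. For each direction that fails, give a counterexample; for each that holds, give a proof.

(⇒) fails and (⇐) fails.

[⇒] This fails. Under s = F, q = F, u = T, t = T, the left side is true but the right side is false.

[⇐] This fails. Under s = T, q = T, u = F, t = T, the left side is false but the right side is true.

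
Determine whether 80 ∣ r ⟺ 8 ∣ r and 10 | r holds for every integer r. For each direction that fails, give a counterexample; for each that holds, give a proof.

(⟹) If 80 ∣ r, write r = 80q. Since 80 = 10·8, r = 8·(10q), so 8 ∣ r; and since 80 = 8·10, r = 10·(8q), so 10 ∣ r.

(⟸) This fails: take r = 40. Both 8 ∣ 40 and 10 ∣ 40, yet 40 is not a multiple of 80 (since 40 = 0·80 + 40), so 80 ∤ 40.

Only the forward direction holds.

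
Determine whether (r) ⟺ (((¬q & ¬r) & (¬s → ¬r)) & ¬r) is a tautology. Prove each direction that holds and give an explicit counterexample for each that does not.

(⇒) fails and (⇐) fails.

Forward direction. This fails. Under q = F, s = F, r = T, the left side is true but the right side is false.

Converse. This fails. Under q = F, s = F, r = F, the left side is false but the right side is true.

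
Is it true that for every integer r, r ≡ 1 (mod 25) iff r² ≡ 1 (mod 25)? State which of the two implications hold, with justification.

Not equivalent: only (⇒) holds.

Forward direction. Suppose r ≡ 1 (mod 25). Write r = 25j + 1. Then (25j + 1)² = 625j² + 50j + 1 = 25(25j² + 2j) + 1, so r² ≡ 1 (mod 25).

Converse. This fails: take r = 24. Then 24² = 576 ≡ 1 (mod 25), yet 24 ≡ 24 (mod 25), not 1.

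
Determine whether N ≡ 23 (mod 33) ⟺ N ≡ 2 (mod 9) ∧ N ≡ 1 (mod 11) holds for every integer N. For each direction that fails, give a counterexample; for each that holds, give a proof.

Converse. If N ≡ 2 (mod 9) and N ≡ 1 (mod 11), then by the Chinese remainder theorem N ≡ 56 (mod 99). Since 56 ≡ 23 (mod 33) and 33 ∣ 99, we get N ≡ 23 (mod 33).

Forward direction. This fails: N = 89 gives 89 ≡ 23 (mod 33) but 89 ≡ 8 (mod 9), so the conjunction on the right does not hold.

(⇒) fails; (⇐) holds.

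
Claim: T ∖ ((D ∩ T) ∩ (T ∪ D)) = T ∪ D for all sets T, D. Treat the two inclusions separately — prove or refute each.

Only the forward inclusion holds.

Reverse inclusion. This inclusion fails. Take T = ∅, D = {1}; then 1 ∈ T ∪ D but 1 ∉ T ∖ ((D ∩ T) ∩ (T ∪ D)).

Forward inclusion. Let x ∈ T ∖ ((D ∩ T) ∩ (T ∪ D)). Then x ∈ T and x ∉ D, from which x ∈ T ∪ D.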